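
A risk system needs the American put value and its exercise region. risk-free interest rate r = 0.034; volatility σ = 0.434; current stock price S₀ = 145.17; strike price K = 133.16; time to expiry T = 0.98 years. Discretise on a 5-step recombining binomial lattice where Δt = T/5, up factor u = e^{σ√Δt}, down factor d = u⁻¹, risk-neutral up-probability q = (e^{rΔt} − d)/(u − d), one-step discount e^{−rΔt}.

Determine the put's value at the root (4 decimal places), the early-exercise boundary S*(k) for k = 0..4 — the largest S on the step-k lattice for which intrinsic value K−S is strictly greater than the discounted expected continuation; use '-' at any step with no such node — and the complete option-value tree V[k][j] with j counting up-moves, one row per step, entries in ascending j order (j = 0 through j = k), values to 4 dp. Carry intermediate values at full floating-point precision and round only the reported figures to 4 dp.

price = 17.1340
boundary = - - - 81.5720 98.8522
tree:
17.1340
25.6417 7.7613
37.1541 12.9939 1.9572
51.5880 21.3678 3.7134 0.0000
65.8475 34.3078 7.0453 0.0000 0.0000
77.6143 51.5880 13.3670 0.0000 0.0000 0.0000

Δt=0.19600, u=1.21184, d=0.82519, q=0.46941, disc=e^(-rΔt)=0.99336
k=5 terminal: V=max(K-S,0) → 77.6143 51.5880 13.3670 0.0000 0.0000 0.0000
k=4: j=0 S=67.3125 intr=65.8475 cont=64.9631 V=65.8475[EX]; j=1 S=98.8522 intr=34.3078 cont=33.4234 V=34.3078[EX]; j=2 S=145.1700 intr=0.0000 cont=7.0453 V=7.0453[hold]; j=3 S=213.1904 intr=0.0000 cont=0.0000 V=0.0000[hold]; j=4 S=313.0821 intr=0.0000 cont=0.0000 V=0.0000[hold]  S*(4)=98.8522
k=3: j=0 S=81.5720 intr=51.5880 cont=50.7036 V=51.5880[EX]; j=1 S=119.7930 intr=13.3670 cont=21.3678 V=21.3678[hold]; j=2 S=175.9228 intr=0.0000 cont=3.7134 V=3.7134[hold]; j=3 S=258.3526 intr=0.0000 cont=0.0000 V=0.0000[hold]  S*(3)=81.5720
k=2: j=0 S=98.8522 intr=34.3078 cont=37.1541 V=37.1541[hold]; j=1 S=145.1700 intr=0.0000 cont=12.9939 V=12.9939[hold]; j=2 S=213.1904 intr=0.0000 cont=1.9572 V=1.9572[hold]  S*(2)=-
k=1: j=0 S=119.7930 intr=13.3670 cont=25.6417 V=25.6417[hold]; j=1 S=175.9228 intr=0.0000 cont=7.7613 V=7.7613[hold]  S*(1)=-
k=0: j=0 S=145.1700 intr=0.0000 cont=17.1340 V=17.1340[hold]  S*(0)=-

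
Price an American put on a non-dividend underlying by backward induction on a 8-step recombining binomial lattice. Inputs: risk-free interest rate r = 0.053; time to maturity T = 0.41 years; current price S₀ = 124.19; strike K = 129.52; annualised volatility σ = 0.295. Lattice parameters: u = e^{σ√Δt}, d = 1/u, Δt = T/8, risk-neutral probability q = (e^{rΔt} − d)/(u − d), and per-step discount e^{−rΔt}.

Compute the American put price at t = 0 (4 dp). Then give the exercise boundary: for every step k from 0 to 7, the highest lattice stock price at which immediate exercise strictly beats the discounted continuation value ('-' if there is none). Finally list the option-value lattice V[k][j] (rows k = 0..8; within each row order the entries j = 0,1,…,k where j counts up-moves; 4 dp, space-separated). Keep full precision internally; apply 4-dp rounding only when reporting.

Δt=0.05125, u=1.06906, d=0.93540, q=0.50366, disc=e^(-rΔt)=0.99729
k=8 terminal: V=max(K-S,0) → 56.7324 46.3313 34.4438 20.8576 5.3300 0.0000 0.0000 0.0000 0.0000
k=7: j=0 S=77.8145 intr=51.7055 cont=51.3541 V=51.7055[EX]; j=1 S=88.9341 intr=40.5859 cont=40.2346 V=40.5859[EX]; j=2 S=101.6426 intr=27.8774 cont=27.5261 V=27.8774[EX]; j=3 S=116.1670 intr=13.3530 cont=13.0016 V=13.3530[EX]; j=4 S=132.7671 intr=0.0000 cont=2.6383 V=2.6383[hold]; j=5 S=151.7392 intr=0.0000 cont=0.0000 V=0.0000[hold]; j=6 S=173.4224 intr=0.0000 cont=0.0000 V=0.0000[hold]; j=7 S=198.2040 intr=0.0000 cont=0.0000 V=0.0000[hold]  S*(7)=116.1670
k=6: j=0 S=83.1887 intr=46.3313 cont=45.9799 V=46.3313[EX]; j=1 S=95.0762 intr=34.4438 cont=34.0925 V=34.4438[EX]; j=2 S=108.6624 intr=20.8576 cont=20.5063 V=20.8576[EX]; j=3 S=124.1900 intr=5.3300 cont=7.9349 V=7.9349[hold]; j=4 S=141.9365 intr=0.0000 cont=1.3060 V=1.3060[hold]; j=5 S=162.2189 intr=0.0000 cont=0.0000 V=0.0000[hold]; j=6 S=185.3996 intr=0.0000 cont=0.0000 V=0.0000[hold]  S*(6)=108.6624
k=5: j=0 S=88.9341 intr=40.5859 cont=40.2346 V=40.5859[EX]; j=1 S=101.6426 intr=27.8774 cont=27.5261 V=27.8774[EX]; j=2 S=116.1670 intr=13.3530 cont=14.3100 V=14.3100[hold]; j=3 S=132.7671 intr=0.0000 cont=4.5837 V=4.5837[hold]; j=4 S=151.7392 intr=0.0000 cont=0.6464 V=0.6464[hold]; j=5 S=173.4224 intr=0.0000 cont=0.0000 V=0.0000[hold]  S*(5)=101.6426
k=4: j=0 S=95.0762 intr=34.4438 cont=34.0925 V=34.4438[EX]; j=1 S=108.6624 intr=20.8576 cont=20.9870 V=20.9870[hold]; j=2 S=124.1900 intr=5.3300 cont=9.3857 V=9.3857[hold]; j=3 S=141.9365 intr=0.0000 cont=2.5936 V=2.5936[hold]; j=4 S=162.2189 intr=0.0000 cont=0.3200 V=0.3200[hold]  S*(4)=95.0762
k=3: j=0 S=101.6426 intr=27.8774 cont=27.5911 V=27.8774[EX]; j=1 S=116.1670 intr=13.3530 cont=15.1028 V=15.1028[hold]; j=2 S=132.7671 intr=0.0000 cont=5.9486 V=5.9486[hold]; j=3 S=151.7392 intr=0.0000 cont=1.4445 V=1.4445[hold]  S*(3)=101.6426
k=2: j=0 S=108.6624 intr=20.8576 cont=21.3852 V=21.3852[hold]; j=1 S=124.1900 intr=5.3300 cont=10.4638 V=10.4638[hold]; j=2 S=141.9365 intr=0.0000 cont=3.6701 V=3.6701[hold]  S*(2)=-
k=1: j=0 S=116.1670 intr=13.3530 cont=15.8415 V=15.8415[hold]; j=1 S=132.7671 intr=0.0000 cont=7.0230 V=7.0230[hold]  S*(1)=-
k=0: j=0 S=124.1900 intr=5.3300 cont=11.3690 V=11.3690[hold]  S*(0)=-

price = 11.3690
boundary = - - - 101.6426 95.0762 101.6426 108.6624 116.1670
tree:
11.3690
15.8415 7.0230
21.3852 10.4638 3.6701
27.8774 15.1028 5.9486 1.4445
34.4438 20.9870 9.3857 2.5936 0.3200
40.5859 27.8774 14.3100 4.5837 0.6464 0.0000
46.3313 34.4438 20.8576 7.9349 1.3060 0.0000 0.0000
51.7055 40.5859 27.8774 13.3530 2.6383 0.0000 0.0000 0.0000
56.7324 46.3313 34.4438 20.8576 5.3300 0.0000 0.0000 0.0000 0.0000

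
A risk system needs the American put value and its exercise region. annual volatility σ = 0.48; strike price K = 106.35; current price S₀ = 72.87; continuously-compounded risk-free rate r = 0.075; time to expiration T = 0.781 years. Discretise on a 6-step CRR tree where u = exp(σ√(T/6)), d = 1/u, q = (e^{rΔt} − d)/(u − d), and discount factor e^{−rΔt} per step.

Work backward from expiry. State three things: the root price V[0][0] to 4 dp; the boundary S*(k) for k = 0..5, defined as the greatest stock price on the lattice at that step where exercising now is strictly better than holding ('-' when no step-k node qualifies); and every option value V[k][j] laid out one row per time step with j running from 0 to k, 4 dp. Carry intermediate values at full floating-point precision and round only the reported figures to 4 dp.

Δt=0.13017, u=1.18908, d=0.84099, q=0.48500, disc=e^(-rΔt)=0.99028
k=6 terminal: V=max(K-S,0) → 80.5696 69.8990 54.8119 33.4800 3.3188 0.0000 0.0000
k=5: j=0 S=30.6548 intr=75.6952 cont=74.6620 V=75.6952[EX]; j=1 S=43.3430 intr=63.0070 cont=61.9738 V=63.0070[EX]; j=2 S=61.2828 intr=45.0672 cont=44.0340 V=45.0672[EX]; j=3 S=86.6480 intr=19.7020 cont=18.6688 V=19.7020[EX]; j=4 S=122.5120 intr=0.0000 cont=1.6926 V=1.6926[hold]; j=5 S=173.2202 intr=0.0000 cont=0.0000 V=0.0000[hold]  S*(5)=86.6480
k=4: j=0 S=36.4510 intr=69.8990 cont=68.8659 V=69.8990[EX]; j=1 S=51.5381 intr=54.8119 cont=53.7787 V=54.8119[EX]; j=2 S=72.8700 intr=33.4800 cont=32.4468 V=33.4800[EX]; j=3 S=103.0312 intr=3.3188 cont=10.8609 V=10.8609[hold]; j=4 S=145.6762 intr=0.0000 cont=0.8632 V=0.8632[hold]  S*(4)=72.8700
k=3: j=0 S=43.3430 intr=63.0070 cont=61.9738 V=63.0070[EX]; j=1 S=61.2828 intr=45.0672 cont=44.0340 V=45.0672[EX]; j=2 S=86.6480 intr=19.7020 cont=22.2911 V=22.2911[hold]; j=3 S=122.5120 intr=0.0000 cont=5.9537 V=5.9537[hold]  S*(3)=61.2828
k=2: j=0 S=51.5381 intr=54.8119 cont=53.7787 V=54.8119[EX]; j=1 S=72.8700 intr=33.4800 cont=33.6904 V=33.6904[hold]; j=2 S=103.0312 intr=3.3188 cont=14.2279 V=14.2279[hold]  S*(2)=51.5381
k=1: j=0 S=61.2828 intr=45.0672 cont=44.1350 V=45.0672[EX]; j=1 S=86.6480 intr=19.7020 cont=24.0155 V=24.0155[hold]  S*(1)=61.2828
k=0: j=0 S=72.8700 intr=33.4800 cont=34.5186 V=34.5186[hold]  S*(0)=-

price = 34.5186
boundary = - 61.2828 51.5381 61.2828 72.8700 86.6480
tree:
34.5186
45.0672 24.0155
54.8119 33.6904 14.2279
63.0070 45.0672 22.2911 5.9537
69.8990 54.8119 33.4800 10.8609 0.8632
75.6952 63.0070 45.0672 19.7020 1.6926 0.0000
80.5696 69.8990 54.8119 33.4800 3.3188 0.0000 0.0000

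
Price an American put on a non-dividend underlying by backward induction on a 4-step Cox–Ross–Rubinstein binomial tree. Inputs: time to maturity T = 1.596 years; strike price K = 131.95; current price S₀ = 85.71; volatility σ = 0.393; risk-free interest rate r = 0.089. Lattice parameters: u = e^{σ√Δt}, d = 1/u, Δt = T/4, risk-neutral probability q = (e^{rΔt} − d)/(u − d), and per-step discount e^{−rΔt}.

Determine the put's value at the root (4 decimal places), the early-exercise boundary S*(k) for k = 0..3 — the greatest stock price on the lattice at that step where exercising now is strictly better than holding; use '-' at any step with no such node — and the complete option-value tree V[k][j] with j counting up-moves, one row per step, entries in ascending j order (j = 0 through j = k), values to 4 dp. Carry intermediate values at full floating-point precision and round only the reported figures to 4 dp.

params: Δt=0.39900 u=1.28177 d=0.78017 q=0.51032 e^(-rΔt)=0.96511
t_4 payoffs: 100.1968 79.7814 46.2400 0.0000 0.0000
t_3: node(3,0) S=40.7004 payoff=91.2496 vs cont=86.6462 → 91.2496 [stop]  node(3,1) S=66.8683 payoff=65.0817 vs cont=60.4782 → 65.0817 [stop]  node(3,2) S=109.8607 payoff=22.0893 vs cont=21.8527 → 22.0893 [stop]  node(3,3) S=180.4948 payoff=0.0000 vs cont=0.0000 → 0.0000 [wait]  ⇒ S*(3)=109.8607
t_2: node(2,0) S=52.1686 payoff=79.7814 vs cont=75.1779 → 79.7814 [stop]  node(2,1) S=85.7100 payoff=46.2400 vs cont=41.6365 → 46.2400 [stop]  node(2,2) S=140.8165 payoff=0.0000 vs cont=10.4392 → 10.4392 [wait]  ⇒ S*(2)=85.7100
t_1: node(1,0) S=66.8683 payoff=65.0817 vs cont=60.4782 → 65.0817 [stop]  node(1,1) S=109.8607 payoff=22.0893 vs cont=26.9942 → 26.9942 [wait]  ⇒ S*(1)=66.8683
t_0: node(0,0) S=85.7100 payoff=46.2400 vs cont=44.0523 → 46.2400 [stop]  ⇒ S*(0)=85.7100

price = 46.2400
boundary = 85.7100 66.8683 85.7100 109.8607
tree:
46.2400
65.0817 26.9942
79.7814 46.2400 10.4392
91.2496 65.0817 22.0893 0.0000
100.1968 79.7814 46.2400 0.0000 0.0000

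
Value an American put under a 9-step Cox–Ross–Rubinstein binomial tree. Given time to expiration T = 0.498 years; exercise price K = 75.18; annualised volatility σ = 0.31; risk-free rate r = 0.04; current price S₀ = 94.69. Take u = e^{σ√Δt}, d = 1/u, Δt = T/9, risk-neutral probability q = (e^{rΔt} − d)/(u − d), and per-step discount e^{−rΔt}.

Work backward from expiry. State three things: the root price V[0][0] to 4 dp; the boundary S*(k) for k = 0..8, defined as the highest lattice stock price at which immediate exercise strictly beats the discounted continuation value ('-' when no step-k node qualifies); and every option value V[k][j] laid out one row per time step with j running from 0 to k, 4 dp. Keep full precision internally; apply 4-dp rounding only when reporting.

price = 1.0632
boundary = - - - - - - 61.1347 65.7593 61.1347
tree:
1.0632
1.7471 0.3756
2.8154 0.6736 0.0756
4.4303 1.1932 0.1506 0.0000
6.7709 2.0808 0.3001 0.0000 0.0000
9.9780 3.5548 0.5979 0.0000 0.0000 0.0000
14.0453 5.9054 1.1913 0.0000 0.0000 0.0000 0.0000
18.3447 9.4207 2.3734 0.0000 0.0000 0.0000 0.0000 0.0000
22.3417 14.0453 4.7285 0.0000 0.0000 0.0000 0.0000 0.0000 0.0000
26.0576 18.3447 9.4207 0.0000 0.0000 0.0000 0.0000 0.0000 0.0000 0.0000

Δt=0.05533, u=1.07565, d=0.92967, q=0.49696, disc=e^(-rΔt)=0.99779
k=9 terminal: V=max(K-S,0) → 26.0576 18.3447 9.4207 0.0000 0.0000 0.0000 0.0000 0.0000 0.0000 0.0000
k=8: j=0 S=52.8383 intr=22.3417 cont=22.1754 V=22.3417[EX]; j=1 S=61.1347 intr=14.0453 cont=13.8791 V=14.0453[EX]; j=2 S=70.7337 intr=4.4463 cont=4.7285 V=4.7285[hold]; j=3 S=81.8400 intr=0.0000 cont=0.0000 V=0.0000[hold]; j=4 S=94.6900 intr=0.0000 cont=0.0000 V=0.0000[hold]; j=5 S=109.5577 intr=0.0000 cont=0.0000 V=0.0000[hold]; j=6 S=126.7598 intr=0.0000 cont=0.0000 V=0.0000[hold]; j=7 S=146.6629 intr=0.0000 cont=0.0000 V=0.0000[hold]; j=8 S=169.6911 intr=0.0000 cont=0.0000 V=0.0000[hold]  S*(8)=61.1347
k=7: j=0 S=56.8353 intr=18.3447 cont=18.1784 V=18.3447[EX]; j=1 S=65.7593 intr=9.4207 cont=9.3944 V=9.4207[EX]; j=2 S=76.0845 intr=0.0000 cont=2.3734 V=2.3734[hold]; j=3 S=88.0308 intr=0.0000 cont=0.0000 V=0.0000[hold]; j=4 S=101.8529 intr=0.0000 cont=0.0000 V=0.0000[hold]; j=5 S=117.8453 intr=0.0000 cont=0.0000 V=0.0000[hold]; j=6 S=136.3487 intr=0.0000 cont=0.0000 V=0.0000[hold]; j=7 S=157.7574 intr=0.0000 cont=0.0000 V=0.0000[hold]  S*(7)=65.7593
k=6: j=0 S=61.1347 intr=14.0453 cont=13.8791 V=14.0453[EX]; j=1 S=70.7337 intr=4.4463 cont=5.9054 V=5.9054[hold]; j=2 S=81.8400 intr=0.0000 cont=1.1913 V=1.1913[hold]; j=3 S=94.6900 intr=0.0000 cont=0.0000 V=0.0000[hold]; j=4 S=109.5577 intr=0.0000 cont=0.0000 V=0.0000[hold]; j=5 S=126.7598 intr=0.0000 cont=0.0000 V=0.0000[hold]; j=6 S=146.6629 intr=0.0000 cont=0.0000 V=0.0000[hold]  S*(6)=61.1347
k=5: j=0 S=65.7593 intr=9.4207 cont=9.9780 V=9.9780[hold]; j=1 S=76.0845 intr=0.0000 cont=3.5548 V=3.5548[hold]; j=2 S=88.0308 intr=0.0000 cont=0.5979 V=0.5979[hold]; j=3 S=101.8529 intr=0.0000 cont=0.0000 V=0.0000[hold]; j=4 S=117.8453 intr=0.0000 cont=0.0000 V=0.0000[hold]; j=5 S=136.3487 intr=0.0000 cont=0.0000 V=0.0000[hold]  S*(5)=-
k=4: j=0 S=70.7337 intr=4.4463 cont=6.7709 V=6.7709[hold]; j=1 S=81.8400 intr=0.0000 cont=2.0808 V=2.0808[hold]; j=2 S=94.6900 intr=0.0000 cont=0.3001 V=0.3001[hold]; j=3 S=109.5577 intr=0.0000 cont=0.0000 V=0.0000[hold]; j=4 S=126.7598 intr=0.0000 cont=0.0000 V=0.0000[hold]  S*(4)=-
k=3: j=0 S=76.0845 intr=0.0000 cont=4.4303 V=4.4303[hold]; j=1 S=88.0308 intr=0.0000 cont=1.1932 V=1.1932[hold]; j=2 S=101.8529 intr=0.0000 cont=0.1506 V=0.1506[hold]; j=3 S=117.8453 intr=0.0000 cont=0.0000 V=0.0000[hold]  S*(3)=-
k=2: j=0 S=81.8400 intr=0.0000 cont=2.8154 V=2.8154[hold]; j=1 S=94.6900 intr=0.0000 cont=0.6736 V=0.6736[hold]; j=2 S=109.5577 intr=0.0000 cont=0.0756 V=0.0756[hold]  S*(2)=-
k=1: j=0 S=88.0308 intr=0.0000 cont=1.7471 V=1.7471[hold]; j=1 S=101.8529 intr=0.0000 cont=0.3756 V=0.3756[hold]  S*(1)=-
k=0: j=0 S=94.6900 intr=0.0000 cont=1.0632 V=1.0632[hold]  S*(0)=-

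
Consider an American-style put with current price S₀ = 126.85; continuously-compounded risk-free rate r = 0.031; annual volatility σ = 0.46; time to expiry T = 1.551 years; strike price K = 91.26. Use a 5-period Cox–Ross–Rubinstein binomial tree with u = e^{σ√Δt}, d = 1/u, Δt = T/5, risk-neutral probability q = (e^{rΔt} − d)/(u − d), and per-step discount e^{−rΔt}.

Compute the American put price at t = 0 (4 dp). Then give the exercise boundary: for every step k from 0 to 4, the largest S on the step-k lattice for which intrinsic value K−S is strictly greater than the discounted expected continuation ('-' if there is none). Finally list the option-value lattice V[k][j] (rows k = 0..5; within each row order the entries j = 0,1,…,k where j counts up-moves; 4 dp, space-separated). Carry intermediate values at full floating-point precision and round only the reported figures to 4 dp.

price = 8.8505
boundary = - - - - 45.5225
tree:
8.8505
14.0950 2.7554
21.8496 5.1041 0.0000
32.5826 9.4550 0.0000 0.0000
45.7375 17.5146 0.0000 0.0000 0.0000
56.0262 32.4445 0.0000 0.0000 0.0000 0.0000

params: Δt=0.31020 u=1.29201 d=0.77399 q=0.45495 e^(-rΔt)=0.99043
t_5 payoffs: 56.0262 32.4445 0.0000 0.0000 0.0000 0.0000
t_4: node(4,0) S=45.5225 payoff=45.7375 vs cont=44.8642 → 45.7375 [stop]  node(4,1) S=75.9903 payoff=15.2697 vs cont=17.5146 → 17.5146 [wait]  node(4,2) S=126.8500 payoff=0.0000 vs cont=0.0000 → 0.0000 [wait]  node(4,3) S=211.7497 payoff=0.0000 vs cont=0.0000 → 0.0000 [wait]  node(4,4) S=353.4720 payoff=0.0000 vs cont=0.0000 → 0.0000 [wait]  ⇒ S*(4)=45.5225
t_3: node(3,0) S=58.8155 payoff=32.4445 vs cont=32.5826 → 32.5826 [wait]  node(3,1) S=98.1803 payoff=0.0000 vs cont=9.4550 → 9.4550 [wait]  node(3,2) S=163.8916 payoff=0.0000 vs cont=0.0000 → 0.0000 [wait]  node(3,3) S=273.5829 payoff=0.0000 vs cont=0.0000 → 0.0000 [wait]  ⇒ S*(3)=-
t_2: node(2,0) S=75.9903 payoff=15.2697 vs cont=21.8496 → 21.8496 [wait]  node(2,1) S=126.8500 payoff=0.0000 vs cont=5.1041 → 5.1041 [wait]  node(2,2) S=211.7497 payoff=0.0000 vs cont=0.0000 → 0.0000 [wait]  ⇒ S*(2)=-
t_1: node(1,0) S=98.1803 payoff=0.0000 vs cont=14.0950 → 14.0950 [wait]  node(1,1) S=163.8916 payoff=0.0000 vs cont=2.7554 → 2.7554 [wait]  ⇒ S*(1)=-
t_0: node(0,0) S=126.8500 payoff=0.0000 vs cont=8.8505 → 8.8505 [wait]  ⇒ S*(0)=-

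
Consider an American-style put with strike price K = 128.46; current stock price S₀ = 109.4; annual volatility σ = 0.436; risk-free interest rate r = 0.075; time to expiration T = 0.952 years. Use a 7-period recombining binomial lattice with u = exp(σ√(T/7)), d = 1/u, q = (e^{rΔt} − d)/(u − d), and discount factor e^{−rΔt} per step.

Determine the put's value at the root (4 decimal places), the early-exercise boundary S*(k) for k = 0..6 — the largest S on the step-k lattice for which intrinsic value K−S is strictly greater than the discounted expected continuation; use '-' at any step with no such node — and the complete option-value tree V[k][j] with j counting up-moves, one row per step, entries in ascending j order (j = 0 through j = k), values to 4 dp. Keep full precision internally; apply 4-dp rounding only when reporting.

Δt=0.13600  u=1.17444  d=0.85147  q=0.49163  discount=0.98985
step 7 (expiry): payoffs max(K−S,0) = 92.9616 79.4969 60.9251 35.3090 0.0000 0.0000 0.0000 0.0000
step 6: (k=6,j=0): S=41.6907, (K−S)⁺=86.7693, hold=85.4657 ⇒ V=86.7693 exercise | (k=6,j=1): S=57.5041, (K−S)⁺=70.9559, hold=69.6523 ⇒ V=70.9559 exercise | (k=6,j=2): S=79.3155, (K−S)⁺=49.1445, hold=47.8409 ⇒ V=49.1445 exercise | (k=6,j=3): S=109.4000, (K−S)⁺=19.0600, hold=17.7678 ⇒ V=19.0600 exercise | (k=6,j=4): S=150.8957, (K−S)⁺=0.0000, hold=0.0000 ⇒ V=0.0000 continue | (k=6,j=5): S=208.1307, (K−S)⁺=0.0000, hold=0.0000 ⇒ V=0.0000 continue | (k=6,j=6): S=287.0751, (K−S)⁺=0.0000, hold=0.0000 ⇒ V=0.0000 continue  boundary S*=109.4000
step 5: (k=5,j=0): S=48.9631, (K−S)⁺=79.4969, hold=78.1933 ⇒ V=79.4969 exercise | (k=5,j=1): S=67.5349, (K−S)⁺=60.9251, hold=59.6215 ⇒ V=60.9251 exercise | (k=5,j=2): S=93.1510, (K−S)⁺=35.3090, hold=34.0053 ⇒ V=35.3090 exercise | (k=5,j=3): S=128.4834, (K−S)⁺=0.0000, hold=9.5911 ⇒ V=9.5911 continue | (k=5,j=4): S=177.2174, (K−S)⁺=0.0000, hold=0.0000 ⇒ V=0.0000 continue | (k=5,j=5): S=244.4364, (K−S)⁺=0.0000, hold=0.0000 ⇒ V=0.0000 continue  boundary S*=93.1510
step 4: (k=4,j=0): S=57.5041, (K−S)⁺=70.9559, hold=69.6523 ⇒ V=70.9559 exercise | (k=4,j=1): S=79.3155, (K−S)⁺=49.1445, hold=47.8409 ⇒ V=49.1445 exercise | (k=4,j=2): S=109.4000, (K−S)⁺=19.0600, hold=22.4352 ⇒ V=22.4352 continue | (k=4,j=3): S=150.8957, (K−S)⁺=0.0000, hold=4.8263 ⇒ V=4.8263 continue | (k=4,j=4): S=208.1307, (K−S)⁺=0.0000, hold=0.0000 ⇒ V=0.0000 continue  boundary S*=79.3155
step 3: (k=3,j=0): S=67.5349, (K−S)⁺=60.9251, hold=59.6215 ⇒ V=60.9251 exercise | (k=3,j=1): S=93.1510, (K−S)⁺=35.3090, hold=35.6479 ⇒ V=35.6479 continue | (k=3,j=2): S=128.4834, (K−S)⁺=0.0000, hold=13.6383 ⇒ V=13.6383 continue | (k=3,j=3): S=177.2174, (K−S)⁺=0.0000, hold=2.4287 ⇒ V=2.4287 continue  boundary S*=67.5349
step 2: (k=2,j=0): S=79.3155, (K−S)⁺=49.1445, hold=48.0058 ⇒ V=49.1445 exercise | (k=2,j=1): S=109.4000, (K−S)⁺=19.0600, hold=24.5753 ⇒ V=24.5753 continue | (k=2,j=2): S=150.8957, (K−S)⁺=0.0000, hold=8.0448 ⇒ V=8.0448 continue  boundary S*=79.3155
step 1: (k=1,j=0): S=93.1510, (K−S)⁺=35.3090, hold=36.6893 ⇒ V=36.6893 continue | (k=1,j=1): S=128.4834, (K−S)⁺=0.0000, hold=16.2814 ⇒ V=16.2814 continue  boundary S*=-
step 0: (k=0,j=0): S=109.4000, (K−S)⁺=19.0600, hold=26.3856 ⇒ V=26.3856 continue  boundary S*=-

price = 26.3856
boundary = - - 79.3155 67.5349 79.3155 93.1510 109.4000
tree:
26.3856
36.6893 16.2814
49.1445 24.5753 8.0448
60.9251 35.6479 13.6383 2.4287
70.9559 49.1445 22.4352 4.8263 0.0000
79.4969 60.9251 35.3090 9.5911 0.0000 0.0000
86.7693 70.9559 49.1445 19.0600 0.0000 0.0000 0.0000
92.9616 79.4969 60.9251 35.3090 0.0000 0.0000 0.0000 0.0000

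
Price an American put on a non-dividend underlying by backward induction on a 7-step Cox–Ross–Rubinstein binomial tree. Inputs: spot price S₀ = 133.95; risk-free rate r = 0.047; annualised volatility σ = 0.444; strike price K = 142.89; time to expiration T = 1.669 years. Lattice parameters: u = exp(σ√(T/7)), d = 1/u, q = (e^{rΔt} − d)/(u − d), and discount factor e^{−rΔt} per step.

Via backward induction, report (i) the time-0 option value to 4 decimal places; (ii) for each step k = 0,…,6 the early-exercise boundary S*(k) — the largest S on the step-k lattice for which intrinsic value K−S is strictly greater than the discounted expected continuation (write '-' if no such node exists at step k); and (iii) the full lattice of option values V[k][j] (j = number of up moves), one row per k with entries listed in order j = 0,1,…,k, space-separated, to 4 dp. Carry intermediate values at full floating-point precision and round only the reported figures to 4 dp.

params: Δt=0.23843 u=1.24210 d=0.80509 q=0.47180 e^(-rΔt)=0.98886
t_7 payoffs: 113.5234 97.5831 72.9902 35.0482 0.0000 0.0000 0.0000 0.0000
t_6: node(6,0) S=36.4761 payoff=106.4139 vs cont=104.8216 → 106.4139 [stop]  node(6,1) S=56.2756 payoff=86.6144 vs cont=85.0221 → 86.6144 [stop]  node(6,2) S=86.8223 payoff=56.0677 vs cont=54.4754 → 56.0677 [stop]  node(6,3) S=133.9500 payoff=8.9400 vs cont=18.3062 → 18.3062 [wait]  node(6,4) S=206.6589 payoff=0.0000 vs cont=0.0000 → 0.0000 [wait]  node(6,5) S=318.8345 payoff=0.0000 vs cont=0.0000 → 0.0000 [wait]  node(6,6) S=491.8998 payoff=0.0000 vs cont=0.0000 → 0.0000 [wait]  ⇒ S*(6)=86.8223
t_5: node(5,0) S=45.3069 payoff=97.5831 vs cont=95.9908 → 97.5831 [stop]  node(5,1) S=69.8998 payoff=72.9902 vs cont=71.3979 → 72.9902 [stop]  node(5,2) S=107.8418 payoff=35.0482 vs cont=37.8256 → 37.8256 [wait]  node(5,3) S=166.3789 payoff=0.0000 vs cont=9.5616 → 9.5616 [wait]  node(5,4) S=256.6904 payoff=0.0000 vs cont=0.0000 → 0.0000 [wait]  node(5,5) S=396.0236 payoff=0.0000 vs cont=0.0000 → 0.0000 [wait]  ⇒ S*(5)=69.8998
t_4: node(4,0) S=56.2756 payoff=86.6144 vs cont=85.0221 → 86.6144 [stop]  node(4,1) S=86.8223 payoff=56.0677 vs cont=55.7712 → 56.0677 [stop]  node(4,2) S=133.9500 payoff=8.9400 vs cont=24.2178 → 24.2178 [wait]  node(4,3) S=206.6589 payoff=0.0000 vs cont=4.9942 → 4.9942 [wait]  node(4,4) S=318.8345 payoff=0.0000 vs cont=0.0000 → 0.0000 [wait]  ⇒ S*(4)=86.8223
t_3: node(3,0) S=69.8998 payoff=72.9902 vs cont=71.3979 → 72.9902 [stop]  node(3,1) S=107.8418 payoff=35.0482 vs cont=40.5836 → 40.5836 [wait]  node(3,2) S=166.3789 payoff=0.0000 vs cont=14.9793 → 14.9793 [wait]  node(3,3) S=256.6904 payoff=0.0000 vs cont=2.6085 → 2.6085 [wait]  ⇒ S*(3)=69.8998
t_2: node(2,0) S=86.8223 payoff=56.0677 vs cont=57.0579 → 57.0579 [wait]  node(2,1) S=133.9500 payoff=8.9400 vs cont=28.1860 → 28.1860 [wait]  node(2,2) S=206.6589 payoff=0.0000 vs cont=9.0409 → 9.0409 [wait]  ⇒ S*(2)=-
t_1: node(1,0) S=107.8418 payoff=35.0482 vs cont=42.9521 → 42.9521 [wait]  node(1,1) S=166.3789 payoff=0.0000 vs cont=18.9399 → 18.9399 [wait]  ⇒ S*(1)=-
t_0: node(0,0) S=133.9500 payoff=8.9400 vs cont=31.2708 → 31.2708 [wait]  ⇒ S*(0)=-

price = 31.2708
boundary = - - - 69.8998 86.8223 69.8998 86.8223
tree:
31.2708
42.9521 18.9399
57.0579 28.1860 9.0409
72.9902 40.5836 14.9793 2.6085
86.6144 56.0677 24.2178 4.9942 0.0000
97.5831 72.9902 37.8256 9.5616 0.0000 0.0000
106.4139 86.6144 56.0677 18.3062 0.0000 0.0000 0.0000
113.5234 97.5831 72.9902 35.0482 0.0000 0.0000 0.0000 0.0000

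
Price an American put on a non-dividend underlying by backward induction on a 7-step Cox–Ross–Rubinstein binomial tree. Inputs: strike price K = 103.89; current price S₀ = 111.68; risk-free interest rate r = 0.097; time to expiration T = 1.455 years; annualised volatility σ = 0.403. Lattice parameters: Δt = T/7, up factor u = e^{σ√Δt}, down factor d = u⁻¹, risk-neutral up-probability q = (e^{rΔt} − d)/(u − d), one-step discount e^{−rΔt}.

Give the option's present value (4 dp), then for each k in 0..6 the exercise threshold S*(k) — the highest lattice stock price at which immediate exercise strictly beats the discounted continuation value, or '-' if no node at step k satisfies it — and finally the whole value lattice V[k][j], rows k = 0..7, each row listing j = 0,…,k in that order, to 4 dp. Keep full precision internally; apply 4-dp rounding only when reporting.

params: Δt=0.20786 u=1.20170 d=0.83216 q=0.50931 e^(-rΔt)=0.98004
t_7 payoffs: 73.0286 59.3240 39.5335 10.9546 0.0000 0.0000 0.0000 0.0000
t_6: node(6,0) S=37.0860 payoff=66.8040 vs cont=64.7304 → 66.8040 [stop]  node(6,1) S=53.5548 payoff=50.3352 vs cont=48.2616 → 50.3352 [stop]  node(6,2) S=77.3369 payoff=26.5531 vs cont=24.4794 → 26.5531 [stop]  node(6,3) S=111.6800 payoff=0.0000 vs cont=5.2680 → 5.2680 [wait]  node(6,4) S=161.2739 payoff=0.0000 vs cont=0.0000 → 0.0000 [wait]  node(6,5) S=232.8909 payoff=0.0000 vs cont=0.0000 → 0.0000 [wait]  node(6,6) S=336.3111 payoff=0.0000 vs cont=0.0000 → 0.0000 [wait]  ⇒ S*(6)=77.3369
t_5: node(5,0) S=44.5660 payoff=59.3240 vs cont=57.2503 → 59.3240 [stop]  node(5,1) S=64.3565 payoff=39.5335 vs cont=37.4598 → 39.5335 [stop]  node(5,2) S=92.9354 payoff=10.9546 vs cont=15.3988 → 15.3988 [wait]  node(5,3) S=134.2053 payoff=0.0000 vs cont=2.5334 → 2.5334 [wait]  node(5,4) S=193.8020 payoff=0.0000 vs cont=0.0000 → 0.0000 [wait]  node(5,5) S=279.8639 payoff=0.0000 vs cont=0.0000 → 0.0000 [wait]  ⇒ S*(5)=64.3565
t_4: node(4,0) S=53.5548 payoff=50.3352 vs cont=48.2616 → 50.3352 [stop]  node(4,1) S=77.3369 payoff=26.5531 vs cont=26.6977 → 26.6977 [wait]  node(4,2) S=111.6800 payoff=0.0000 vs cont=8.6697 → 8.6697 [wait]  node(4,3) S=161.2739 payoff=0.0000 vs cont=1.2183 → 1.2183 [wait]  node(4,4) S=232.8909 payoff=0.0000 vs cont=0.0000 → 0.0000 [wait]  ⇒ S*(4)=53.5548
t_3: node(3,0) S=64.3565 payoff=39.5335 vs cont=37.5320 → 39.5335 [stop]  node(3,1) S=92.9354 payoff=10.9546 vs cont=17.1663 → 17.1663 [wait]  node(3,2) S=134.2053 payoff=0.0000 vs cont=4.7773 → 4.7773 [wait]  node(3,3) S=193.8020 payoff=0.0000 vs cont=0.5859 → 0.5859 [wait]  ⇒ S*(3)=64.3565
t_2: node(2,0) S=77.3369 payoff=26.5531 vs cont=27.5799 → 27.5799 [wait]  node(2,1) S=111.6800 payoff=0.0000 vs cont=10.6398 → 10.6398 [wait]  node(2,2) S=161.2739 payoff=0.0000 vs cont=2.5898 → 2.5898 [wait]  ⇒ S*(2)=-
t_1: node(1,0) S=92.9354 payoff=10.9546 vs cont=18.5738 → 18.5738 [wait]  node(1,1) S=134.2053 payoff=0.0000 vs cont=6.4093 → 6.4093 [wait]  ⇒ S*(1)=-
t_0: node(0,0) S=111.6800 payoff=0.0000 vs cont=12.1313 → 12.1313 [wait]  ⇒ S*(0)=-

price = 12.1313
boundary = - - - 64.3565 53.5548 64.3565 77.3369
tree:
12.1313
18.5738 6.4093
27.5799 10.6398 2.5898
39.5335 17.1663 4.7773 0.5859
50.3352 26.6977 8.6697 1.2183 0.0000
59.3240 39.5335 15.3988 2.5334 0.0000 0.0000
66.8040 50.3352 26.5531 5.2680 0.0000 0.0000 0.0000
73.0286 59.3240 39.5335 10.9546 0.0000 0.0000 0.0000 0.0000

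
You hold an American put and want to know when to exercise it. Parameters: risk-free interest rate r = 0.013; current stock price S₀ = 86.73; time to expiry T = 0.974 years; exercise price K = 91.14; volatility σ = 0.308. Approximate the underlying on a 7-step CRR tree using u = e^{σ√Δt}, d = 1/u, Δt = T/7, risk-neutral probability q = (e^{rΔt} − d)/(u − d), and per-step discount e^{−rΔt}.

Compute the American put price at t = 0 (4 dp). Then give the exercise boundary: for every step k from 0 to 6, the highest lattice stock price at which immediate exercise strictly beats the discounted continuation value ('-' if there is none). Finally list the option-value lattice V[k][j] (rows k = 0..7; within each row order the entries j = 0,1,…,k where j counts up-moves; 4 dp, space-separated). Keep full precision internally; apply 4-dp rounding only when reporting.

Δt=0.13914  u=1.12175  d=0.89146  q=0.47917  discount=0.99819
step 7 (expiry): payoffs max(K−S,0) = 52.3341 42.3097 29.6957 13.8233 0.0000 0.0000 0.0000 0.0000
step 6: (k=6,j=0): S=43.5305, (K−S)⁺=47.6095, hold=47.4448 ⇒ V=47.6095 exercise | (k=6,j=1): S=54.7754, (K−S)⁺=36.3646, hold=36.1999 ⇒ V=36.3646 exercise | (k=6,j=2): S=68.9251, (K−S)⁺=22.2149, hold=22.0502 ⇒ V=22.2149 exercise | (k=6,j=3): S=86.7300, (K−S)⁺=4.4100, hold=7.1866 ⇒ V=7.1866 continue | (k=6,j=4): S=109.1343, (K−S)⁺=0.0000, hold=0.0000 ⇒ V=0.0000 continue | (k=6,j=5): S=137.3261, (K−S)⁺=0.0000, hold=0.0000 ⇒ V=0.0000 continue | (k=6,j=6): S=172.8006, (K−S)⁺=0.0000, hold=0.0000 ⇒ V=0.0000 continue  boundary S*=68.9251
step 5: (k=5,j=0): S=48.8303, (K−S)⁺=42.3097, hold=42.1450 ⇒ V=42.3097 exercise | (k=5,j=1): S=61.4443, (K−S)⁺=29.6957, hold=29.5310 ⇒ V=29.6957 exercise | (k=5,j=2): S=77.3167, (K−S)⁺=13.8233, hold=14.9866 ⇒ V=14.9866 continue | (k=5,j=3): S=97.2894, (K−S)⁺=0.0000, hold=3.7362 ⇒ V=3.7362 continue | (k=5,j=4): S=122.4214, (K−S)⁺=0.0000, hold=0.0000 ⇒ V=0.0000 continue | (k=5,j=5): S=154.0456, (K−S)⁺=0.0000, hold=0.0000 ⇒ V=0.0000 continue  boundary S*=61.4443
step 4: (k=4,j=0): S=54.7754, (K−S)⁺=36.3646, hold=36.1999 ⇒ V=36.3646 exercise | (k=4,j=1): S=68.9251, (K−S)⁺=22.2149, hold=22.6066 ⇒ V=22.6066 continue | (k=4,j=2): S=86.7300, (K−S)⁺=4.4100, hold=9.5784 ⇒ V=9.5784 continue | (k=4,j=3): S=109.1343, (K−S)⁺=0.0000, hold=1.9424 ⇒ V=1.9424 continue | (k=4,j=4): S=137.3261, (K−S)⁺=0.0000, hold=0.0000 ⇒ V=0.0000 continue  boundary S*=54.7754
step 3: (k=3,j=0): S=61.4443, (K−S)⁺=29.6957, hold=29.7184 ⇒ V=29.7184 continue | (k=3,j=1): S=77.3167, (K−S)⁺=13.8233, hold=16.3343 ⇒ V=16.3343 continue | (k=3,j=2): S=97.2894, (K−S)⁺=0.0000, hold=5.9088 ⇒ V=5.9088 continue | (k=3,j=3): S=122.4214, (K−S)⁺=0.0000, hold=1.0098 ⇒ V=1.0098 continue  boundary S*=-
step 2: (k=2,j=0): S=68.9251, (K−S)⁺=22.2149, hold=23.2630 ⇒ V=23.2630 continue | (k=2,j=1): S=86.7300, (K−S)⁺=4.4100, hold=11.3182 ⇒ V=11.3182 continue | (k=2,j=2): S=109.1343, (K−S)⁺=0.0000, hold=3.5549 ⇒ V=3.5549 continue  boundary S*=-
step 1: (k=1,j=0): S=77.3167, (K−S)⁺=13.8233, hold=17.5077 ⇒ V=17.5077 continue | (k=1,j=1): S=97.2894, (K−S)⁺=0.0000, hold=7.5845 ⇒ V=7.5845 continue  boundary S*=-
step 0: (k=0,j=0): S=86.7300, (K−S)⁺=4.4100, hold=12.7297 ⇒ V=12.7297 continue  boundary S*=-

price = 12.7297
boundary = - - - - 54.7754 61.4443 68.9251
tree:
12.7297
17.5077 7.5845
23.2630 11.3182 3.5549
29.7184 16.3343 5.9088 1.0098
36.3646 22.6066 9.5784 1.9424 0.0000
42.3097 29.6957 14.9866 3.7362 0.0000 0.0000
47.6095 36.3646 22.2149 7.1866 0.0000 0.0000 0.0000
52.3341 42.3097 29.6957 13.8233 0.0000 0.0000 0.0000 0.0000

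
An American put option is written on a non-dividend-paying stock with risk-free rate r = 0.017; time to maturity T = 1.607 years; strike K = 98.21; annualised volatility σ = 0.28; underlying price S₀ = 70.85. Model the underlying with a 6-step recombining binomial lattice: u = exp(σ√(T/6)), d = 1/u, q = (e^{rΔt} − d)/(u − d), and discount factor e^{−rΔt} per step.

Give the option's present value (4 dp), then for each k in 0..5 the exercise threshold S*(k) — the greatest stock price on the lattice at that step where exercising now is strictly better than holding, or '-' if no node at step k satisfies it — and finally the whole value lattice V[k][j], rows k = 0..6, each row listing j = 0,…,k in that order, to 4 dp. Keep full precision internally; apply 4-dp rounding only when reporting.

params: Δt=0.26783 u=1.15593 d=0.86510 q=0.47953 e^(-rΔt)=0.99546
t_6 payoffs: 68.5108 58.5265 45.1857 27.3600 3.5417 0.0000 0.0000
t_5: node(5,0) S=34.3303 payoff=63.8797 vs cont=63.4336 → 63.8797 [stop]  node(5,1) S=45.8715 payoff=52.3385 vs cont=51.8924 → 52.3385 [stop]  node(5,2) S=61.2925 payoff=36.9175 vs cont=36.4713 → 36.9175 [stop]  node(5,3) S=81.8978 payoff=16.3122 vs cont=15.8660 → 16.3122 [stop]  node(5,4) S=109.4302 payoff=0.0000 vs cont=1.8350 → 1.8350 [wait]  node(5,5) S=146.2184 payoff=0.0000 vs cont=0.0000 → 0.0000 [wait]  ⇒ S*(5)=81.8978
t_4: node(4,0) S=39.6835 payoff=58.5265 vs cont=58.0803 → 58.5265 [stop]  node(4,1) S=53.0243 payoff=45.1857 vs cont=44.7395 → 45.1857 [stop]  node(4,2) S=70.8500 payoff=27.3600 vs cont=26.9138 → 27.3600 [stop]  node(4,3) S=94.6683 payoff=3.5417 vs cont=9.3274 → 9.3274 [wait]  node(4,4) S=126.4939 payoff=0.0000 vs cont=0.9507 → 0.9507 [wait]  ⇒ S*(4)=70.8500
t_3: node(3,0) S=45.8715 payoff=52.3385 vs cont=51.8924 → 52.3385 [stop]  node(3,1) S=61.2925 payoff=36.9175 vs cont=36.4713 → 36.9175 [stop]  node(3,2) S=81.8978 payoff=16.3122 vs cont=18.6279 → 18.6279 [wait]  node(3,3) S=109.4302 payoff=0.0000 vs cont=5.2864 → 5.2864 [wait]  ⇒ S*(3)=61.2925
t_2: node(2,0) S=53.0243 payoff=45.1857 vs cont=44.7395 → 45.1857 [stop]  node(2,1) S=70.8500 payoff=27.3600 vs cont=28.0192 → 28.0192 [wait]  node(2,2) S=94.6683 payoff=3.5417 vs cont=12.1747 → 12.1747 [wait]  ⇒ S*(2)=53.0243
t_1: node(1,0) S=61.2925 payoff=36.9175 vs cont=36.7860 → 36.9175 [stop]  node(1,1) S=81.8978 payoff=16.3122 vs cont=20.3286 → 20.3286 [wait]  ⇒ S*(1)=61.2925
t_0: node(0,0) S=70.8500 payoff=27.3600 vs cont=28.8311 → 28.8311 [wait]  ⇒ S*(0)=-

price = 28.8311
boundary = - 61.2925 53.0243 61.2925 70.8500 81.8978
tree:
28.8311
36.9175 20.3286
45.1857 28.0192 12.1747
52.3385 36.9175 18.6279 5.2864
58.5265 45.1857 27.3600 9.3274 0.9507
63.8797 52.3385 36.9175 16.3122 1.8350 0.0000
68.5108 58.5265 45.1857 27.3600 3.5417 0.0000 0.0000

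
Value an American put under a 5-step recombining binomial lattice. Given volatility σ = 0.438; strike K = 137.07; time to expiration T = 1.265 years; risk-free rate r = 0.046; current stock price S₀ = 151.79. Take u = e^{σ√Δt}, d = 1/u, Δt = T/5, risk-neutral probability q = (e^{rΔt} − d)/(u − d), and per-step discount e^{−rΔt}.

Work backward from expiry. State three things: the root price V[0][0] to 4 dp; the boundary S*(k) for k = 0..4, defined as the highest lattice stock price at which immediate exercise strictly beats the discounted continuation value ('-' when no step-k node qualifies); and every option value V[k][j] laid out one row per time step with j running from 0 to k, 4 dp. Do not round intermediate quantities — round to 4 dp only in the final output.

price = 19.0548
boundary = - - - 78.3799 97.6977
tree:
19.0548
28.7497 8.6608
41.9795 14.6342 2.1801
58.6901 24.2909 4.1734 0.0000
74.1881 39.3723 7.9891 0.0000 0.0000
86.6218 58.6901 15.2934 0.0000 0.0000 0.0000

params: Δt=0.25300 u=1.24646 d=0.80227 q=0.47150 e^(-rΔt)=0.98843
t_5 payoffs: 86.6218 58.6901 15.2934 0.0000 0.0000 0.0000
t_4: node(4,0) S=62.8819 payoff=74.1881 vs cont=72.6022 → 74.1881 [stop]  node(4,1) S=97.6977 payoff=39.3723 vs cont=37.7863 → 39.3723 [stop]  node(4,2) S=151.7900 payoff=0.0000 vs cont=7.9891 → 7.9891 [wait]  node(4,3) S=235.8316 payoff=0.0000 vs cont=0.0000 → 0.0000 [wait]  node(4,4) S=366.4046 payoff=0.0000 vs cont=0.0000 → 0.0000 [wait]  ⇒ S*(4)=97.6977
t_3: node(3,0) S=78.3799 payoff=58.6901 vs cont=57.1041 → 58.6901 [stop]  node(3,1) S=121.7766 payoff=15.2934 vs cont=24.2909 → 24.2909 [wait]  node(3,2) S=189.2006 payoff=0.0000 vs cont=4.1734 → 4.1734 [wait]  node(3,3) S=293.9555 payoff=0.0000 vs cont=0.0000 → 0.0000 [wait]  ⇒ S*(3)=78.3799
t_2: node(2,0) S=97.6977 payoff=39.3723 vs cont=41.9795 → 41.9795 [wait]  node(2,1) S=151.7900 payoff=0.0000 vs cont=14.6342 → 14.6342 [wait]  node(2,2) S=235.8316 payoff=0.0000 vs cont=2.1801 → 2.1801 [wait]  ⇒ S*(2)=-
t_1: node(1,0) S=121.7766 payoff=15.2934 vs cont=28.7497 → 28.7497 [wait]  node(1,1) S=189.2006 payoff=0.0000 vs cont=8.6608 → 8.6608 [wait]  ⇒ S*(1)=-
t_0: node(0,0) S=151.7900 payoff=0.0000 vs cont=19.0548 → 19.0548 [wait]  ⇒ S*(0)=-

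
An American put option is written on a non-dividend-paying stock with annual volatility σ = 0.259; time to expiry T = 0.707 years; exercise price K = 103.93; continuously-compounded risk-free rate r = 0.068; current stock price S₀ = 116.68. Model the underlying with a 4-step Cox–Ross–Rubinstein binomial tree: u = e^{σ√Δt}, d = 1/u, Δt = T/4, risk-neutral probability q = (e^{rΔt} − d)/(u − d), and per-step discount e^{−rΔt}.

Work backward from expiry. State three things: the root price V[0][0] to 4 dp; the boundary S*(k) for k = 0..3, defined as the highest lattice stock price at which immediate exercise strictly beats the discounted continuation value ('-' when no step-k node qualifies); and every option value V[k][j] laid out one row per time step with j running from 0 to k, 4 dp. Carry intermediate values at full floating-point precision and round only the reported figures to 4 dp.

Δt=0.17675  u=1.11504  d=0.89683  q=0.52822  discount=0.98805
step 4 (expiry): payoffs max(K−S,0) = 28.4488 10.0836 0.0000 0.0000 0.0000
step 3: (k=3,j=0): S=84.1644, (K−S)⁺=19.7656, hold=18.5240 ⇒ V=19.7656 exercise | (k=3,j=1): S=104.6422, (K−S)⁺=0.0000, hold=4.7004 ⇒ V=4.7004 continue | (k=3,j=2): S=130.1026, (K−S)⁺=0.0000, hold=0.0000 ⇒ V=0.0000 continue | (k=3,j=3): S=161.7576, (K−S)⁺=0.0000, hold=0.0000 ⇒ V=0.0000 continue  boundary S*=84.1644
step 2: (k=2,j=0): S=93.8464, (K−S)⁺=10.0836, hold=11.6668 ⇒ V=11.6668 continue | (k=2,j=1): S=116.6800, (K−S)⁺=0.0000, hold=2.1911 ⇒ V=2.1911 continue | (k=2,j=2): S=145.0692, (K−S)⁺=0.0000, hold=0.0000 ⇒ V=0.0000 continue  boundary S*=-
step 1: (k=1,j=0): S=104.6422, (K−S)⁺=0.0000, hold=6.5820 ⇒ V=6.5820 continue | (k=1,j=1): S=130.1026, (K−S)⁺=0.0000, hold=1.0214 ⇒ V=1.0214 continue  boundary S*=-
step 0: (k=0,j=0): S=116.6800, (K−S)⁺=0.0000, hold=3.6012 ⇒ V=3.6012 continue  boundary S*=-

price = 3.6012
boundary = - - - 84.1644
tree:
3.6012
6.5820 1.0214
11.6668 2.1911 0.0000
19.7656 4.7004 0.0000 0.0000
28.4488 10.0836 0.0000 0.0000 0.0000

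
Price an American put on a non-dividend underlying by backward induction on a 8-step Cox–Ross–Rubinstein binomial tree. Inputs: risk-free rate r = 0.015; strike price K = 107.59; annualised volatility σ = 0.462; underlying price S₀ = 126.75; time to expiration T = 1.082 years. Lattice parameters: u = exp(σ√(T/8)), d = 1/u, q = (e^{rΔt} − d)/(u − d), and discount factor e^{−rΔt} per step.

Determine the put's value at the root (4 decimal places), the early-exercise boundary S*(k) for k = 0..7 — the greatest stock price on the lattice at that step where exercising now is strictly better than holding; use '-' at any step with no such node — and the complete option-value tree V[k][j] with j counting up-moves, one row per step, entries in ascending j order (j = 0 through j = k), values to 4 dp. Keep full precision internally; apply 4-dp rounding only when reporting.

Δt=0.13525  u=1.18519  d=0.84374  q=0.46357  discount=0.99797
step 8 (expiry): payoffs max(K−S,0) = 75.0340 61.8590 43.3523 17.3563 0.0000 0.0000 0.0000 0.0000 0.0000
step 7: (k=7,j=0): S=38.5852, (K−S)⁺=69.0048, hold=68.7867 ⇒ V=69.0048 exercise | (k=7,j=1): S=54.2001, (K−S)⁺=53.3899, hold=53.1718 ⇒ V=53.3899 exercise | (k=7,j=2): S=76.1341, (K−S)⁺=31.4559, hold=31.2378 ⇒ V=31.4559 exercise | (k=7,j=3): S=106.9445, (K−S)⁺=0.6455, hold=9.2915 ⇒ V=9.2915 continue | (k=7,j=4): S=150.2234, (K−S)⁺=0.0000, hold=0.0000 ⇒ V=0.0000 continue | (k=7,j=5): S=211.0166, (K−S)⁺=0.0000, hold=0.0000 ⇒ V=0.0000 continue | (k=7,j=6): S=296.4120, (K−S)⁺=0.0000, hold=0.0000 ⇒ V=0.0000 continue | (k=7,j=7): S=416.3656, (K−S)⁺=0.0000, hold=0.0000 ⇒ V=0.0000 continue  boundary S*=76.1341
step 6: (k=6,j=0): S=45.7310, (K−S)⁺=61.8590, hold=61.6410 ⇒ V=61.8590 exercise | (k=6,j=1): S=64.2377, (K−S)⁺=43.3523, hold=43.1343 ⇒ V=43.3523 exercise | (k=6,j=2): S=90.2337, (K−S)⁺=17.3563, hold=21.1382 ⇒ V=21.1382 continue | (k=6,j=3): S=126.7500, (K−S)⁺=0.0000, hold=4.9741 ⇒ V=4.9741 continue | (k=6,j=4): S=178.0439, (K−S)⁺=0.0000, hold=0.0000 ⇒ V=0.0000 continue | (k=6,j=5): S=250.0957, (K−S)⁺=0.0000, hold=0.0000 ⇒ V=0.0000 continue | (k=6,j=6): S=351.3058, (K−S)⁺=0.0000, hold=0.0000 ⇒ V=0.0000 continue  boundary S*=64.2377
step 5: (k=5,j=0): S=54.2001, (K−S)⁺=53.3899, hold=53.1718 ⇒ V=53.3899 exercise | (k=5,j=1): S=76.1341, (K−S)⁺=31.4559, hold=32.9875 ⇒ V=32.9875 continue | (k=5,j=2): S=106.9445, (K−S)⁺=0.6455, hold=13.6173 ⇒ V=13.6173 continue | (k=5,j=3): S=150.2234, (K−S)⁺=0.0000, hold=2.6628 ⇒ V=2.6628 continue | (k=5,j=4): S=211.0166, (K−S)⁺=0.0000, hold=0.0000 ⇒ V=0.0000 continue | (k=5,j=5): S=296.4120, (K−S)⁺=0.0000, hold=0.0000 ⇒ V=0.0000 continue  boundary S*=54.2001
step 4: (k=4,j=0): S=64.2377, (K−S)⁺=43.3523, hold=43.8428 ⇒ V=43.8428 continue | (k=4,j=1): S=90.2337, (K−S)⁺=17.3563, hold=23.9593 ⇒ V=23.9593 continue | (k=4,j=2): S=126.7500, (K−S)⁺=0.0000, hold=8.5218 ⇒ V=8.5218 continue | (k=4,j=3): S=178.0439, (K−S)⁺=0.0000, hold=1.4255 ⇒ V=1.4255 continue | (k=4,j=4): S=250.0957, (K−S)⁺=0.0000, hold=0.0000 ⇒ V=0.0000 continue  boundary S*=-
step 3: (k=3,j=0): S=76.1341, (K−S)⁺=31.4559, hold=34.5552 ⇒ V=34.5552 continue | (k=3,j=1): S=106.9445, (K−S)⁺=0.6455, hold=16.7689 ⇒ V=16.7689 continue | (k=3,j=2): S=150.2234, (K−S)⁺=0.0000, hold=5.2216 ⇒ V=5.2216 continue | (k=3,j=3): S=211.0166, (K−S)⁺=0.0000, hold=0.7631 ⇒ V=0.7631 continue  boundary S*=-
step 2: (k=2,j=0): S=90.2337, (K−S)⁺=17.3563, hold=26.2566 ⇒ V=26.2566 continue | (k=2,j=1): S=126.7500, (K−S)⁺=0.0000, hold=11.3927 ⇒ V=11.3927 continue | (k=2,j=2): S=178.0439, (K−S)⁺=0.0000, hold=3.1484 ⇒ V=3.1484 continue  boundary S*=-
step 1: (k=1,j=0): S=106.9445, (K−S)⁺=0.6455, hold=19.3269 ⇒ V=19.3269 continue | (k=1,j=1): S=150.2234, (K−S)⁺=0.0000, hold=7.5555 ⇒ V=7.5555 continue  boundary S*=-
step 0: (k=0,j=0): S=126.7500, (K−S)⁺=0.0000, hold=13.8419 ⇒ V=13.8419 continue  boundary S*=-

price = 13.8419
boundary = - - - - - 54.2001 64.2377 76.1341
tree:
13.8419
19.3269 7.5555
26.2566 11.3927 3.1484
34.5552 16.7689 5.2216 0.7631
43.8428 23.9593 8.5218 1.4255 0.0000
53.3899 32.9875 13.6173 2.6628 0.0000 0.0000
61.8590 43.3523 21.1382 4.9741 0.0000 0.0000 0.0000
69.0048 53.3899 31.4559 9.2915 0.0000 0.0000 0.0000 0.0000
75.0340 61.8590 43.3523 17.3563 0.0000 0.0000 0.0000 0.0000 0.0000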